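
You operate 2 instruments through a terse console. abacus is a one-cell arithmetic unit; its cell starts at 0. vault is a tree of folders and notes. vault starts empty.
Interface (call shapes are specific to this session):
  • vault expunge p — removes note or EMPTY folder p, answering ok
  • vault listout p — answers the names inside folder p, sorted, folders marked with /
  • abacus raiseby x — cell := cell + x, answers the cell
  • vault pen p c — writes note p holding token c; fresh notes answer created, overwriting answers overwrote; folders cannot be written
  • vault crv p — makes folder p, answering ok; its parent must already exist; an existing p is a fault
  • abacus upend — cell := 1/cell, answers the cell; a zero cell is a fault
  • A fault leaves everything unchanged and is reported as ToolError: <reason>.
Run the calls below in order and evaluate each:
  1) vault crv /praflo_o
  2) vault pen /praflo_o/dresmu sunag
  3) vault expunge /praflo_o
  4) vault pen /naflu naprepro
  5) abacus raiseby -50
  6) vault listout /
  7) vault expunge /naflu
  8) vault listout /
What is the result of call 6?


>>> vault crv p='/praflo_o'
[out] ok
>>> vault pen p='/praflo_o/dresmu' c='sunag'
[out] created
>>> vault expunge p='/praflo_o'
[out] ToolError: not empty
>>> vault pen p='/naflu' c='naprepro'
[out] created
>>> abacus raiseby x='-50'
[out] -50
>>> vault listout p='/'
[out] [naflu, praflo_o/]
>>> vault expunge p='/naflu'
[out] ok
>>> vault listout p='/'
[out] [praflo_o/]

Answer: [naflu, praflo_o/]


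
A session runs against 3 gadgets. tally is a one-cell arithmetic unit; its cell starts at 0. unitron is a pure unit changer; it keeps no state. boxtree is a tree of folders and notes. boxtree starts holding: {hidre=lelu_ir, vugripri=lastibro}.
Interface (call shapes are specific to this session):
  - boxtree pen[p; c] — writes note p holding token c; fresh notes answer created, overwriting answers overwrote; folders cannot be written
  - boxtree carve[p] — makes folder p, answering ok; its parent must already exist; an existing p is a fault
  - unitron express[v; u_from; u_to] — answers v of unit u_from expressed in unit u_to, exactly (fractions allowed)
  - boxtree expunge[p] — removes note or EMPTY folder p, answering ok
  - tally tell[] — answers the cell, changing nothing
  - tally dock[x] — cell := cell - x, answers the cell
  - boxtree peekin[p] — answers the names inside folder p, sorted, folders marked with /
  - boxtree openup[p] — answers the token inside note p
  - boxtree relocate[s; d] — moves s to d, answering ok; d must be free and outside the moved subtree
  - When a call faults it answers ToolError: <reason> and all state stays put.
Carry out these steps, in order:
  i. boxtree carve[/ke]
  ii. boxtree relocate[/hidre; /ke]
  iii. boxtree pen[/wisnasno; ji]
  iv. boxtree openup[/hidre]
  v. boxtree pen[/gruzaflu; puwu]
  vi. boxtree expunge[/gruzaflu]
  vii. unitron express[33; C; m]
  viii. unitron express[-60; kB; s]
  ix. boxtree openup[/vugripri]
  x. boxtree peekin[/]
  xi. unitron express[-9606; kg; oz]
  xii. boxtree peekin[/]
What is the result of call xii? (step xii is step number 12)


Answer: [hidre, ke/, vugripri, wisnasno]

Derivation:
>> boxtree carve(p=/ke)
<< ok
>> boxtree relocate(s=/hidre, d=/ke)
<< ToolError: exists
>> boxtree pen(p=/wisnasno, c=ji)
<< created
>> boxtree openup(p=/hidre)
<< lelu_ir
>> boxtree pen(p=/gruzaflu, c=puwu)
<< created
>> boxtree expunge(p=/gruzaflu)
<< ok
>> unitron express(v=33, u_from=C, u_to=m)
<< ToolError: incompatible units
>> unitron express(v=-60, u_from=kB, u_to=s)
<< ToolError: incompatible units
>> boxtree openup(p=/vugripri)
<< lastibro
>> boxtree peekin(p=/)
<< [hidre, ke/, vugripri, wisnasno]
>> unitron express(v=-9606, u_from=kg, u_to=oz)
<< -15369600000000/45359237
>> boxtree peekin(p=/)
<< [hidre, ke/, vugripri, wisnasno]


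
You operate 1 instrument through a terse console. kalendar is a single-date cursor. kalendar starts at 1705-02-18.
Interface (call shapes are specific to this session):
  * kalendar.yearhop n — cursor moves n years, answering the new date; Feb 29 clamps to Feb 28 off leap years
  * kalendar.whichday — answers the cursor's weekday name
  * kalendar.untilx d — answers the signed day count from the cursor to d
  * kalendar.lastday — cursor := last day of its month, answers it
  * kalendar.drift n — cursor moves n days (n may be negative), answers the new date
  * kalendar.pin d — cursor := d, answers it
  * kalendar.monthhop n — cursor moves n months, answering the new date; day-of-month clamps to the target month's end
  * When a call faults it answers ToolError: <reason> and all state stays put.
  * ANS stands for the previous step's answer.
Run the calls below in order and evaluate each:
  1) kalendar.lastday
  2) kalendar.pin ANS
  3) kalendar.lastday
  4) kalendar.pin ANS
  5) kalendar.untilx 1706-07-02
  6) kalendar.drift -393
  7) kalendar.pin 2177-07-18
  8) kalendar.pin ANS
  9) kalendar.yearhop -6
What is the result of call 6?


I try lastday, which returns 1705-02-28.
I use pin on d: ANS, and see 1705-02-28.
I try lastday(), and observe 1705-02-28.
I try pin on d: ANS, → 1705-02-28.
Now I run untilx on d: 1706-07-02, and get 489.
Invoking drift on n: -393, giving 1704-02-01.
I run pin on d: 2177-07-18, and see 2177-07-18.
Calling pin on d: ANS, and see 2177-07-18.
I try yearhop on n: -6, → 2171-07-18.

Answer: 1704-02-01


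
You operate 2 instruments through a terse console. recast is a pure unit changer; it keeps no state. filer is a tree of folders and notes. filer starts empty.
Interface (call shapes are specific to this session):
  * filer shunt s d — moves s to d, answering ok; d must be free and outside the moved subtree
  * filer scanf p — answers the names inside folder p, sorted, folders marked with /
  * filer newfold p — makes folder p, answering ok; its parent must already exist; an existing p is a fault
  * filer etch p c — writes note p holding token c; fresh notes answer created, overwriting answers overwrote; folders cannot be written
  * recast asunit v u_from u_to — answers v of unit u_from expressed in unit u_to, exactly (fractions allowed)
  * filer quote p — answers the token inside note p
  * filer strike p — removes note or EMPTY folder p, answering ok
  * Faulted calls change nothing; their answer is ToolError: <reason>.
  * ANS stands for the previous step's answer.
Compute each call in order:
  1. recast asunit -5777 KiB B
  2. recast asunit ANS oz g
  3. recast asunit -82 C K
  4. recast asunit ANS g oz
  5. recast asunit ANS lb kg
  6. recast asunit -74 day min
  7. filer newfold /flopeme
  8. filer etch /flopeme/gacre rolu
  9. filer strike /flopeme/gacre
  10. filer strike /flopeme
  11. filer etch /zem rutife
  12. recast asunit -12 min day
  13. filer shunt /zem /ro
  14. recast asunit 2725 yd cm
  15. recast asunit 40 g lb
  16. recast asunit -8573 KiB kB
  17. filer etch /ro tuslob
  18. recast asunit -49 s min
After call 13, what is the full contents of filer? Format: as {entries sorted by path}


Answer: {ro=rutife}

Derivation:
[in] recast asunit v→-5777 u_from→KiB u_to→B
[out] -5915648
[in] recast asunit v→ANS u_from→oz u_to→g
[out] -524080624298/3125
[in] recast asunit v→-82 u_from→C u_to→K
[out] 3823/20
[in] recast asunit v→ANS u_from→g u_to→oz
[out] 305840000/45359237
[in] recast asunit v→ANS u_from→lb u_to→kg
[out] 3823/1250
[in] recast asunit v→-74 u_from→day u_to→min
[out] -106560
[in] filer newfold p→/flopeme
[out] ok
[in] filer etch p→/flopeme/gacre c→rolu
[out] created
[in] filer strike p→/flopeme/gacre
[out] ok
[in] filer strike p→/flopeme
[out] ok
[in] filer etch p→/zem c→rutife
[out] created
[in] recast asunit v→-12 u_from→min u_to→day
[out] -1/120
[in] filer shunt s→/zem d→/ro
[out] ok
[in] recast asunit v→2725 u_from→yd u_to→cm
[out] 249174
[in] recast asunit v→40 u_from→g u_to→lb
[out] 4000000/45359237
[in] recast asunit v→-8573 u_from→KiB u_to→kB
[out] -1097344/125
[in] filer etch p→/ro c→tuslob
[out] overwrote
[in] recast asunit v→-49 u_from→s u_to→min
[out] -49/60


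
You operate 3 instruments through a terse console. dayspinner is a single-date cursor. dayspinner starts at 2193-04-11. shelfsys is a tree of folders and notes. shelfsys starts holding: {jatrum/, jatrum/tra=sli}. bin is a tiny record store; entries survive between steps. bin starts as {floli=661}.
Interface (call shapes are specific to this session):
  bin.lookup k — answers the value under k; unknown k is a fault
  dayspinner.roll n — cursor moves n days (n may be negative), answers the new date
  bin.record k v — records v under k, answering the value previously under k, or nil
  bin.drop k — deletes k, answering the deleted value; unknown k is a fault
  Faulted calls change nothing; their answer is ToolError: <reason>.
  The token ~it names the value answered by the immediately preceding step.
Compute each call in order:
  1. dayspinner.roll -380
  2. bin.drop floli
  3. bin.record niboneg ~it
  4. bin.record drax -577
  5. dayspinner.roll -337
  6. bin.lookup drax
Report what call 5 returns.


==> dayspinner.roll(n=-380)
<== 2192-03-27
==> bin.drop(k=floli)
<== 661
==> bin.record(k=niboneg, v=~it)
<== nil
==> bin.record(k=drax, v=-577)
<== nil
==> dayspinner.roll(n=-337)
<== 2191-04-25
==> bin.lookup(k=drax)
<== -577

Answer: 2191-04-25


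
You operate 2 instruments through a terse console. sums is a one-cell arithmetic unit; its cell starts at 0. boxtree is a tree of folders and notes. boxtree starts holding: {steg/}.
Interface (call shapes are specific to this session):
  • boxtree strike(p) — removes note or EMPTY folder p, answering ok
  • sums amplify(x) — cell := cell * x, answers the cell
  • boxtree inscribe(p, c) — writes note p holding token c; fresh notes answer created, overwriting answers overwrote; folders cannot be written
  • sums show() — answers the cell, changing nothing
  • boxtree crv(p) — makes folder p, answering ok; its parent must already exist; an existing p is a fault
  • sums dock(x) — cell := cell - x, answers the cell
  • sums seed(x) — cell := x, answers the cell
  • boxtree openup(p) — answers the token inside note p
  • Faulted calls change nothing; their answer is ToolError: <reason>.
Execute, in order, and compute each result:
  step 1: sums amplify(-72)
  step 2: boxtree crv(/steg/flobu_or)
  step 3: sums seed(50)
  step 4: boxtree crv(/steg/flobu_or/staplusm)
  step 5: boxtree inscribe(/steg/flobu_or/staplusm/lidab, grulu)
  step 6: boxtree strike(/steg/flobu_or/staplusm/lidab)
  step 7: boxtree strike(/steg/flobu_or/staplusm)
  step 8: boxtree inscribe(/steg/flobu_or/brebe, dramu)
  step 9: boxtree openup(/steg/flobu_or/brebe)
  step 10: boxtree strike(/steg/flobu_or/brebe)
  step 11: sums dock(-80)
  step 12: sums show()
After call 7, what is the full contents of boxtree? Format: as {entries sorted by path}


Answer: {steg/, steg/flobu_or/}

Derivation:
Do: sums amplify[x=-72]
See: 0
Do: boxtree crv[p=/steg/flobu_or]
See: ok
Do: sums seed[x=50]
See: 50
Do: boxtree crv[p=/steg/flobu_or/staplusm]
See: ok
Do: boxtree inscribe[p=/steg/flobu_or/staplusm/lidab; c=grulu]
See: created
Do: boxtree strike[p=/steg/flobu_or/staplusm/lidab]
See: ok
Do: boxtree strike[p=/steg/flobu_or/staplusm]
See: ok
Do: boxtree inscribe[p=/steg/flobu_or/brebe; c=dramu]
See: created
Do: boxtree openup[p=/steg/flobu_or/brebe]
See: dramu
Do: boxtree strike[p=/steg/flobu_or/brebe]
See: ok
Do: sums dock[x=-80]
See: 130
Do: sums show[]
See: 130


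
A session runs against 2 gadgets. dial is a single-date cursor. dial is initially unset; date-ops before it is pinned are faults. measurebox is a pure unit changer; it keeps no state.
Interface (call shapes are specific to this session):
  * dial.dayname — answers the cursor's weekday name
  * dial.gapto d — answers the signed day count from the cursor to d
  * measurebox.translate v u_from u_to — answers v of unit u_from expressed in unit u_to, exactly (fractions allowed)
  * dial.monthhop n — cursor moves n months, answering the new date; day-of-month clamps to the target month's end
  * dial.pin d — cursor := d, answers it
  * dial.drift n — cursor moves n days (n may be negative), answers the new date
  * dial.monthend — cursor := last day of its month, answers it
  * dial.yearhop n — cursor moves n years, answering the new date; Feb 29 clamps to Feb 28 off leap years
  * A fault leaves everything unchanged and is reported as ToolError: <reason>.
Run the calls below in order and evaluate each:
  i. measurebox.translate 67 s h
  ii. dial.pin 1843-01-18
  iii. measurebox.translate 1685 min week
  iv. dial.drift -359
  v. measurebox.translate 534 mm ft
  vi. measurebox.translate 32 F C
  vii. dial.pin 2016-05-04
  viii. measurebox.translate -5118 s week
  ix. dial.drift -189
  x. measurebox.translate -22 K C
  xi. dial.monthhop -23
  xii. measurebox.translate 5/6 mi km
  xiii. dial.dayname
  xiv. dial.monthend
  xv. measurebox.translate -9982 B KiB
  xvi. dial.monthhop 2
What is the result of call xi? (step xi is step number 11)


Invoking measurebox.translate passing v→67, u_from→s, u_to→h, → 67/3600.
I use dial.pin passing d→1843-01-18, which returns 1843-01-18.
Using measurebox.translate passing v→1685, u_from→min, u_to→week: 337/2016.
I use dial.drift passing n→-359, yielding 1842-01-24.
Then measurebox.translate passing v→534, u_from→mm, u_to→ft, and see 445/254.
I invoke measurebox.translate passing v→32, u_from→F, u_to→C, giving 0.
Calling dial.pin passing d→2016-05-04, and get 2016-05-04.
Calling measurebox.translate passing v→-5118, u_from→s, u_to→week, and observe -853/100800.
Invoking dial.drift passing n→-189, and see 2015-10-28.
I call measurebox.translate passing v→-22, u_from→K, u_to→C, → -5903/20.
Calling dial.monthhop passing n→-23: 2013-11-28.
Calling measurebox.translate passing v→5/6, u_from→mi, u_to→km, → 4191/3125.
Invoking dial.dayname(): Thursday.
Next I call dial.monthend, which returns 2013-11-30.
Now I run measurebox.translate passing v→-9982, u_from→B, u_to→KiB, giving -4991/512.
Calling dial.monthhop passing n→2: 2014-01-30.

Answer: 2013-11-28


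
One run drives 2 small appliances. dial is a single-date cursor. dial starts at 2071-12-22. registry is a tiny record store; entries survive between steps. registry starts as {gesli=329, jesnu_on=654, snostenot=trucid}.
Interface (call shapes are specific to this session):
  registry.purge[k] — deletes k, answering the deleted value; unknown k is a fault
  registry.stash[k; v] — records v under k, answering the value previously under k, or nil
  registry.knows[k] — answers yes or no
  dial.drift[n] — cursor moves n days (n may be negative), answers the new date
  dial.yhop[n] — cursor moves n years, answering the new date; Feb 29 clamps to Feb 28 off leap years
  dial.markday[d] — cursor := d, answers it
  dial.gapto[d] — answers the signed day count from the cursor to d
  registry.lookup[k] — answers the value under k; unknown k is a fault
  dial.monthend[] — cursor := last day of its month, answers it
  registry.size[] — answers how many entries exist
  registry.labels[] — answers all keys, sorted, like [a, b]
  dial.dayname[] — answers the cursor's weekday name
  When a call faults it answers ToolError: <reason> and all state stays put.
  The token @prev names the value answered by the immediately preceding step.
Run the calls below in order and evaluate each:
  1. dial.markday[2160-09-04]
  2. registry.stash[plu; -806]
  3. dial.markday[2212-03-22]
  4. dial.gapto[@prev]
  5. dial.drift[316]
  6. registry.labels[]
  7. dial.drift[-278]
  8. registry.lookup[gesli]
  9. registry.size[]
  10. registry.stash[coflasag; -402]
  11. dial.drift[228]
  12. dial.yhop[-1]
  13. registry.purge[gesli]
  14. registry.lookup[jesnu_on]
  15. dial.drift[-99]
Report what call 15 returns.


Answer: 2211-09-05

Derivation:
>>> dial.markday d: 2160-09-04
= 2160-09-04
>>> registry.stash k: plu v: -806
= nil
>>> dial.markday d: 2212-03-22
= 2212-03-22
>>> dial.gapto d: @prev
= 0
>>> dial.drift n: 316
= 2213-02-01
>>> registry.labels
= [gesli, jesnu_on, plu, snostenot]
>>> dial.drift n: -278
= 2212-04-29
>>> registry.lookup k: gesli
= 329
>>> registry.size
= 4
>>> registry.stash k: coflasag v: -402
= nil
>>> dial.drift n: 228
= 2212-12-13
>>> dial.yhop n: -1
= 2211-12-13
>>> registry.purge k: gesli
= 329
>>> registry.lookup k: jesnu_on
= 654
>>> dial.drift n: -99
= 2211-09-05


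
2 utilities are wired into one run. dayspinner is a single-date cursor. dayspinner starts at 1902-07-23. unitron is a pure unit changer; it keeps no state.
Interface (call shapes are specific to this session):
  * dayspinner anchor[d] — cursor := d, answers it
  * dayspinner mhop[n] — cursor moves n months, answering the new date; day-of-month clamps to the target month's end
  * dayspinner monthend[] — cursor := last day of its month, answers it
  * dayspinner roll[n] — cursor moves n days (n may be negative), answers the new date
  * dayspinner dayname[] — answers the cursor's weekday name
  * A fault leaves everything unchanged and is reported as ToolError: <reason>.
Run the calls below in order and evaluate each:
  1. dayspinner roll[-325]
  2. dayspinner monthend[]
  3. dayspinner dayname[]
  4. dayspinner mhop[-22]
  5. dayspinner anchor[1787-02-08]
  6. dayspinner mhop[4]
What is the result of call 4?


Answer: 1899-11-30

Derivation:
-- dayspinner roll(n=-325) ~> 1901-09-01
-- dayspinner monthend() ~> 1901-09-30
-- dayspinner dayname() ~> Monday
-- dayspinner mhop(n=-22) ~> 1899-11-30
-- dayspinner anchor(d=1787-02-08) ~> 1787-02-08
-- dayspinner mhop(n=4) ~> 1787-06-08


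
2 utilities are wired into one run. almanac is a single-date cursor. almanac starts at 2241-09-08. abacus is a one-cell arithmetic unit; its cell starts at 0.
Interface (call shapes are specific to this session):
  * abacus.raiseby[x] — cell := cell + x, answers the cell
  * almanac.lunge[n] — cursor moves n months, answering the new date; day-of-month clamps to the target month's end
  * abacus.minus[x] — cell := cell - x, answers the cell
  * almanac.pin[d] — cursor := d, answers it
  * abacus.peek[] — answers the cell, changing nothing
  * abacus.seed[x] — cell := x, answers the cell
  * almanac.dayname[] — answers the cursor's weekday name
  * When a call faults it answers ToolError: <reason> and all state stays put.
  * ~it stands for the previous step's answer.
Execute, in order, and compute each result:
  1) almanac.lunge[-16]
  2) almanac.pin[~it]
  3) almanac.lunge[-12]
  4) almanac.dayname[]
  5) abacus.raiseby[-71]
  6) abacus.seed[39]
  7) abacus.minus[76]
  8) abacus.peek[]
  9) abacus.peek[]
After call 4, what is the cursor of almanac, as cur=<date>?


Answer: cur=2239-05-08

Derivation:
Step: almanac.lunge[n→-16]
Result: 2240-05-08
Step: almanac.pin[d→~it]
Result: 2240-05-08
Step: almanac.lunge[n→-12]
Result: 2239-05-08
Step: almanac.dayname[]
Result: Wednesday
Step: abacus.raiseby[x→-71]
Result: -71
Step: abacus.seed[x→39]
Result: 39
Step: abacus.minus[x→76]
Result: -37
Step: abacus.peek[]
Result: -37
Step: abacus.peek[]
Result: -37


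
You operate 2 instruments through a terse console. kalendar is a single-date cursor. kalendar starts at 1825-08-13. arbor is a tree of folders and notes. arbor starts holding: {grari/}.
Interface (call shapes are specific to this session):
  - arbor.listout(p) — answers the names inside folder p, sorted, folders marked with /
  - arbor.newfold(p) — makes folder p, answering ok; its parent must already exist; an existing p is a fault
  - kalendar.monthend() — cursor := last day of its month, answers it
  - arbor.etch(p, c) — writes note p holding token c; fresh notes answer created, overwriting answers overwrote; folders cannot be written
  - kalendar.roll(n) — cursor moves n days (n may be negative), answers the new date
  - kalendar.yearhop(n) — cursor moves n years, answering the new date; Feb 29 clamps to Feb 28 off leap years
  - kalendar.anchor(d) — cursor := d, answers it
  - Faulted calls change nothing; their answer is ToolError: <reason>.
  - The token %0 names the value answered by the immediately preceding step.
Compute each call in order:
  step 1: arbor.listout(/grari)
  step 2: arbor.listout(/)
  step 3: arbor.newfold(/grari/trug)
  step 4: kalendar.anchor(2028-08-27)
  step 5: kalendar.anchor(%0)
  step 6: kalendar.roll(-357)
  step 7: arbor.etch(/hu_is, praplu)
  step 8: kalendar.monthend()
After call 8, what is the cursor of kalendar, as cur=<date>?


Answer: cur=2027-09-30

Derivation:
! 1. arbor.listout(p→/grari) : []
! 2. arbor.listout(p→/) : [grari/]
! 3. arbor.newfold(p→/grari/trug) : ok
! 4. kalendar.anchor(d→2028-08-27) : 2028-08-27
! 5. kalendar.anchor(d→%0) : 2028-08-27
! 6. kalendar.roll(n→-357) : 2027-09-05
! 7. arbor.etch(p→/hu_is, c→praplu) : created
! 8. kalendar.monthend() : 2027-09-30


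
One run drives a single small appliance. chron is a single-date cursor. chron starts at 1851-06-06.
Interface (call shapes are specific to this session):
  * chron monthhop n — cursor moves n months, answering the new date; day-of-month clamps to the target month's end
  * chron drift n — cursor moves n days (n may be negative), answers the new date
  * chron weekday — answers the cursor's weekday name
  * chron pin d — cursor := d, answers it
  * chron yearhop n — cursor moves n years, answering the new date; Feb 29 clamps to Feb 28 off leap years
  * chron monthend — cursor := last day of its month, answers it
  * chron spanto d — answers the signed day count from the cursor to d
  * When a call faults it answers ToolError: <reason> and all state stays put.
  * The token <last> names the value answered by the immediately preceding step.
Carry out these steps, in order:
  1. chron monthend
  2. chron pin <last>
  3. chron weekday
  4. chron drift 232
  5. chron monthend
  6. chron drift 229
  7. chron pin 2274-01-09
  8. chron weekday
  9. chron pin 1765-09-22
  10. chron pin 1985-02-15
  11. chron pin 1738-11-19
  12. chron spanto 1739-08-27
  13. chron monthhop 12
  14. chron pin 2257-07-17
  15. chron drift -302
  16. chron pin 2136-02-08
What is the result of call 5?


[in] chron monthend
:: 1851-06-30
[in] chron pin d=<last>
:: 1851-06-30
[in] chron weekday
:: Monday
[in] chron drift n=232
:: 1852-02-17
[in] chron monthend
:: 1852-02-29
[in] chron drift n=229
:: 1852-10-15
[in] chron pin d=2274-01-09
:: 2274-01-09
[in] chron weekday
:: Friday
[in] chron pin d=1765-09-22
:: 1765-09-22
[in] chron pin d=1985-02-15
:: 1985-02-15
[in] chron pin d=1738-11-19
:: 1738-11-19
[in] chron spanto d=1739-08-27
:: 281
[in] chron monthhop n=12
:: 1739-11-19
[in] chron pin d=2257-07-17
:: 2257-07-17
[in] chron drift n=-302
:: 2256-09-18
[in] chron pin d=2136-02-08
:: 2136-02-08

Answer: 1852-02-29


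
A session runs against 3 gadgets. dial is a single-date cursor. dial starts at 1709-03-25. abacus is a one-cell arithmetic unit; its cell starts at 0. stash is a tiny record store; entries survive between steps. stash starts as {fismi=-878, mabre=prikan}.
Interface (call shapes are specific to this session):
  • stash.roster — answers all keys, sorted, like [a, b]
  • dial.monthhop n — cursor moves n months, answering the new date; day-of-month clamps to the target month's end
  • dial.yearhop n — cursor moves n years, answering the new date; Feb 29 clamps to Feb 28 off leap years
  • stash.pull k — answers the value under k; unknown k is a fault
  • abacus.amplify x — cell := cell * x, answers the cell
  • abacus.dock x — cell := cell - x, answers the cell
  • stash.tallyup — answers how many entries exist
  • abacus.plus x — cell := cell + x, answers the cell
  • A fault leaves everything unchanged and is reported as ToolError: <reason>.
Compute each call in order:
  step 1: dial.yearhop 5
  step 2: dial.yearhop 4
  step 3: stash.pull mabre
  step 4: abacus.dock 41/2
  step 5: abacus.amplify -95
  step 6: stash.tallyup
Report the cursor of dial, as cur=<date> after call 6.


Answer: cur=1718-03-25

Derivation:
[in] dial.yearhop n=5
  1714-03-25
[in] dial.yearhop n=4
  1718-03-25
[in] stash.pull k=mabre
  prikan
[in] abacus.dock x=41/2
  -41/2
[in] abacus.amplify x=-95
  3895/2
[in] stash.tallyup
  2


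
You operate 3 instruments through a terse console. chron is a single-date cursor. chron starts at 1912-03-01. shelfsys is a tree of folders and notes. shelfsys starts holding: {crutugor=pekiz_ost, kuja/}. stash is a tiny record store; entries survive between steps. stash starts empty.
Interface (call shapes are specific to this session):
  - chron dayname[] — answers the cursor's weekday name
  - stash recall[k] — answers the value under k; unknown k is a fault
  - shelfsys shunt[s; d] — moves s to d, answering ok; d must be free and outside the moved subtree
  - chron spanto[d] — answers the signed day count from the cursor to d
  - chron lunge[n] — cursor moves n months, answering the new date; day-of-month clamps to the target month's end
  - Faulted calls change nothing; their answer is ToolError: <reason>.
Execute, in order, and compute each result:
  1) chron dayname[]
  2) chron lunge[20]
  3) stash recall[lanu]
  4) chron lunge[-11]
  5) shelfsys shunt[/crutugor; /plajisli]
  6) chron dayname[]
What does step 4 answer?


Answer: 1912-12-01

Derivation:
% chron dayname
  Friday
% chron lunge n: 20
  1913-11-01
% stash recall k: lanu
  ToolError: no such key lanu
% chron lunge n: -11
  1912-12-01
% shelfsys shunt s: /crutugor d: /plajisli
  ok
% chron dayname
  Sunday


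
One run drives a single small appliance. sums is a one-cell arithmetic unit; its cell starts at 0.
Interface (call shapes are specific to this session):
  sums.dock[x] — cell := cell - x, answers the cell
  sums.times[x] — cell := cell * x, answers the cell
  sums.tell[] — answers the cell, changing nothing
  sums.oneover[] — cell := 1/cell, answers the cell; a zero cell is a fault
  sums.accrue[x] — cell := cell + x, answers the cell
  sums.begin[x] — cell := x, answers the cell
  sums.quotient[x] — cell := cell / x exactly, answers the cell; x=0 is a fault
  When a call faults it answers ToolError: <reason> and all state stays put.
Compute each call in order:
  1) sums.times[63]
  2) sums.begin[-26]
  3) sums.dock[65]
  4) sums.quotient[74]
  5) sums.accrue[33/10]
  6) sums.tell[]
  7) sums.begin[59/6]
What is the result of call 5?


% times(x: 63) : 0
% begin(x: -26) : -26
% dock(x: 65) : -91
% quotient(x: 74) : -91/74
% accrue(x: 33/10) : 383/185
% tell() : 383/185
% begin(x: 59/6) : 59/6

Answer: 383/185


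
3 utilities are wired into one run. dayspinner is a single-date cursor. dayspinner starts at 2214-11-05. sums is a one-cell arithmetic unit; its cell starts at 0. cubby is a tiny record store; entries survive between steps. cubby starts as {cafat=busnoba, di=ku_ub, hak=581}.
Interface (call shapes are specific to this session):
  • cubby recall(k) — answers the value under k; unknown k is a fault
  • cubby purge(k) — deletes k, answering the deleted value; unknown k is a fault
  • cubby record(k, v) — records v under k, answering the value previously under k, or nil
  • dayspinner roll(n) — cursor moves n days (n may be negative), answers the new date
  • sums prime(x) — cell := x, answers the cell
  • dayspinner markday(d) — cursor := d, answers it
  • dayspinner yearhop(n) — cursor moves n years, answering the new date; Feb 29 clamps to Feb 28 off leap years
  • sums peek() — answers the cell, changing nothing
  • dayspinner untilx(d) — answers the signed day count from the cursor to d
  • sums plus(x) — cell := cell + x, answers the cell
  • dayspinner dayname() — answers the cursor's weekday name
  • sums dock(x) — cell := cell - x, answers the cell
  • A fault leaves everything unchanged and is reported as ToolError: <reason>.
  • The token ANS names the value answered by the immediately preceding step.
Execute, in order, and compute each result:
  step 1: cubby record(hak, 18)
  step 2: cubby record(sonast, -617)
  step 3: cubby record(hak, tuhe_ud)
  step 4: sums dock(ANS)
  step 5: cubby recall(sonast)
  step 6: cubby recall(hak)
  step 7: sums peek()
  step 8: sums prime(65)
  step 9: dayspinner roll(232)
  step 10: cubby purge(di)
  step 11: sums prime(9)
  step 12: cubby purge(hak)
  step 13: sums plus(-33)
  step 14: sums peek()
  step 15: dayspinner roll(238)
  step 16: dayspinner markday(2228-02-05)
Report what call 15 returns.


Then cubby record with k='hak', v='18': 581.
Invoking cubby record with k='sonast', v='-617', giving nil.
Calling cubby record with k='hak', v='tuhe_ud', → 18.
Now I run sums dock with x='ANS', giving -18.
I run cubby recall with k='sonast': -617.
Calling cubby recall with k='hak', which returns tuhe_ud.
I run sums peek(), giving -18.
Calling sums prime with x='65', — result: 65.
Using dayspinner roll with n='232', → 2215-06-25.
I invoke cubby purge with k='di', yielding ku_ub.
Then sums prime with x='9', yielding 9.
Then cubby purge with k='hak', — result: tuhe_ud.
Calling sums plus with x='-33', which returns -24.
Using sums peek(): -24.
I run dayspinner roll with n='238', and get 2216-02-18.
Invoking dayspinner markday with d='2228-02-05', giving 2228-02-05.

Answer: 2216-02-18


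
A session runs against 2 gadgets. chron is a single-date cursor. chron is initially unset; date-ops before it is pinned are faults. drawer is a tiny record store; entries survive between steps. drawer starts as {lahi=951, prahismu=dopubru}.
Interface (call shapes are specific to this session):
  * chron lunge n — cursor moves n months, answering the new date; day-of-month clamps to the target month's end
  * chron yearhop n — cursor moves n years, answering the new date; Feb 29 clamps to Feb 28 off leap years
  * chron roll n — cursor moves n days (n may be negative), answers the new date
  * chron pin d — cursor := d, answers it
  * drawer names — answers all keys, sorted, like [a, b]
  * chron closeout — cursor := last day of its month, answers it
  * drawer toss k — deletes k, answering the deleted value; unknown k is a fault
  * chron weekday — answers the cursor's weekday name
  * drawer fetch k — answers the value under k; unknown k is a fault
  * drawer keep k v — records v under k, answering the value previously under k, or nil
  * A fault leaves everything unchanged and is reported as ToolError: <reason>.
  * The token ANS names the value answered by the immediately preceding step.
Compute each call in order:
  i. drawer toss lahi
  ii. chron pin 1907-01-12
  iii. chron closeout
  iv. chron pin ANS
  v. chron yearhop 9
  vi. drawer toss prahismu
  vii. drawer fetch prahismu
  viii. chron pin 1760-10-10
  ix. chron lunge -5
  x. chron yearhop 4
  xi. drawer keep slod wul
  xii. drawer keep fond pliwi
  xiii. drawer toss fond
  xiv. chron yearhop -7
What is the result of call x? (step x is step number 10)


Answer: 1764-05-10

Derivation:
% drawer toss k→lahi
[out] 951
% chron pin d→1907-01-12
[out] 1907-01-12
% chron closeout
[out] 1907-01-31
% chron pin d→ANS
[out] 1907-01-31
% chron yearhop n→9
[out] 1916-01-31
% drawer toss k→prahismu
[out] dopubru
% drawer fetch k→prahismu
[out] ToolError: no such key prahismu
% chron pin d→1760-10-10
[out] 1760-10-10
% chron lunge n→-5
[out] 1760-05-10
% chron yearhop n→4
[out] 1764-05-10
% drawer keep k→slod v→wul
[out] nil
% drawer keep k→fond v→pliwi
[out] nil
% drawer toss k→fond
[out] pliwi
% chron yearhop n→-7
[out] 1757-05-10


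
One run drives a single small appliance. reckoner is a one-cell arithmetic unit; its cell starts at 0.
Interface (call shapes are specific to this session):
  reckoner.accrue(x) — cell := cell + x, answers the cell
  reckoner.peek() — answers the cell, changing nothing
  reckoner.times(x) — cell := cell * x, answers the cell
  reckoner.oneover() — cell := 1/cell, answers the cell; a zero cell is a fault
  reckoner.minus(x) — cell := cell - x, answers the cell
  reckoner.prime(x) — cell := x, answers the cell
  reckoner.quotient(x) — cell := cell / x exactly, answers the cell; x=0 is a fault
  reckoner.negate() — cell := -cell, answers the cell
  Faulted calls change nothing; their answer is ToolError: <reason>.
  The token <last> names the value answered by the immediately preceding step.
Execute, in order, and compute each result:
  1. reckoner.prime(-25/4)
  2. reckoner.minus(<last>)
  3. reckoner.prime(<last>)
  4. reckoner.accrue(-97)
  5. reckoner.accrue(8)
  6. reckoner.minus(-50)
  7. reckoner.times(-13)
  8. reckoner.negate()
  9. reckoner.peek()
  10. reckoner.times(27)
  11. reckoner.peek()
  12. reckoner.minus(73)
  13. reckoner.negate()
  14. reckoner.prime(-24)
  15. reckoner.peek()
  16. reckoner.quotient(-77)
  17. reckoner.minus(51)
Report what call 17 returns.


> reckoner.prime x=-25/4
= -25/4
> reckoner.minus x=<last>
= 0
> reckoner.prime x=<last>
= 0
> reckoner.accrue x=-97
= -97
> reckoner.accrue x=8
= -89
> reckoner.minus x=-50
= -39
> reckoner.times x=-13
= 507
> reckoner.negate
= -507
> reckoner.peek
= -507
> reckoner.times x=27
= -13689
> reckoner.peek
= -13689
> reckoner.minus x=73
= -13762
> reckoner.negate
= 13762
> reckoner.prime x=-24
= -24
> reckoner.peek
= -24
> reckoner.quotient x=-77
= 24/77
> reckoner.minus x=51
= -3903/77

Answer: -3903/77


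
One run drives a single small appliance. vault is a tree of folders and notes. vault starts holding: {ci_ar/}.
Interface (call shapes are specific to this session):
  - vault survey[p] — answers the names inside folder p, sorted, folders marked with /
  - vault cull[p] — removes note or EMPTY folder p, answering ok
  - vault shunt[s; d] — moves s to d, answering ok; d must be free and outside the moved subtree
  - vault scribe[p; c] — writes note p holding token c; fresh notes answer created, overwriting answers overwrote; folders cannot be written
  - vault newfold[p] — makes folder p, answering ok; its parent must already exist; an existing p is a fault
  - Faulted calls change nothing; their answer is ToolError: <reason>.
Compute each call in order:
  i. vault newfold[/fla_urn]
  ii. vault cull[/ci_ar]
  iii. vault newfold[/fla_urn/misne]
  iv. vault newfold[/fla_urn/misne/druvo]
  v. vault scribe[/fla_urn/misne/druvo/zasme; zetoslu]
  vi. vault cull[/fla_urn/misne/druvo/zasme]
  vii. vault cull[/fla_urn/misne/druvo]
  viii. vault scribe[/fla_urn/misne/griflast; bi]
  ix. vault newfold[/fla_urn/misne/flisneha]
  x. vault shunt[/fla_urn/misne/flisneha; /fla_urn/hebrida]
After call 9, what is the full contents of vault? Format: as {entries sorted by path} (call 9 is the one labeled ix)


$ vault newfold p=/fla_urn
[out] ok
$ vault cull p=/ci_ar
[out] ok
$ vault newfold p=/fla_urn/misne
[out] ok
$ vault newfold p=/fla_urn/misne/druvo
[out] ok
$ vault scribe p=/fla_urn/misne/druvo/zasme c=zetoslu
[out] created
$ vault cull p=/fla_urn/misne/druvo/zasme
[out] ok
$ vault cull p=/fla_urn/misne/druvo
[out] ok
$ vault scribe p=/fla_urn/misne/griflast c=bi
[out] created
$ vault newfold p=/fla_urn/misne/flisneha
[out] ok
$ vault shunt s=/fla_urn/misne/flisneha d=/fla_urn/hebrida
[out] ok

Answer: {fla_urn/, fla_urn/misne/, fla_urn/misne/flisneha/, fla_urn/misne/griflast=bi}


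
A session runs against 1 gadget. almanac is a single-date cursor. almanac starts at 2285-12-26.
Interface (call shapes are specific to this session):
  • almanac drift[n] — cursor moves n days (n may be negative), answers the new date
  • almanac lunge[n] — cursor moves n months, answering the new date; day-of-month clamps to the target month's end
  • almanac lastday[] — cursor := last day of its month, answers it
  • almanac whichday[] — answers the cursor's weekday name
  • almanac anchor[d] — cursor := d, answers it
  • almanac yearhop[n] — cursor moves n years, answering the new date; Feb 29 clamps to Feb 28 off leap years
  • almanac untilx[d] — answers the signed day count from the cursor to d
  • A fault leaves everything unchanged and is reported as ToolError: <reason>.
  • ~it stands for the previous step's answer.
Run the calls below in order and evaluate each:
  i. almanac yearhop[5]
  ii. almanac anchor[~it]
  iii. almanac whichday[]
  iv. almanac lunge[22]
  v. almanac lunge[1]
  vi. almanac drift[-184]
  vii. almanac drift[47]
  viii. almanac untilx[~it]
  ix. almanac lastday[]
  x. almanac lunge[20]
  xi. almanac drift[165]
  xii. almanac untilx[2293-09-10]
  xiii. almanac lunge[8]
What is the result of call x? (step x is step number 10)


% almanac yearhop n→5
[out] 2290-12-26
% almanac anchor d→~it
[out] 2290-12-26
% almanac whichday
[out] Friday
% almanac lunge n→22
[out] 2292-10-26
% almanac lunge n→1
[out] 2292-11-26
% almanac drift n→-184
[out] 2292-05-26
% almanac drift n→47
[out] 2292-07-12
% almanac untilx d→~it
[out] 0
% almanac lastday
[out] 2292-07-31
% almanac lunge n→20
[out] 2294-03-31
% almanac drift n→165
[out] 2294-09-12
% almanac untilx d→2293-09-10
[out] -367
% almanac lunge n→8
[out] 2295-05-12

Answer: 2294-03-31


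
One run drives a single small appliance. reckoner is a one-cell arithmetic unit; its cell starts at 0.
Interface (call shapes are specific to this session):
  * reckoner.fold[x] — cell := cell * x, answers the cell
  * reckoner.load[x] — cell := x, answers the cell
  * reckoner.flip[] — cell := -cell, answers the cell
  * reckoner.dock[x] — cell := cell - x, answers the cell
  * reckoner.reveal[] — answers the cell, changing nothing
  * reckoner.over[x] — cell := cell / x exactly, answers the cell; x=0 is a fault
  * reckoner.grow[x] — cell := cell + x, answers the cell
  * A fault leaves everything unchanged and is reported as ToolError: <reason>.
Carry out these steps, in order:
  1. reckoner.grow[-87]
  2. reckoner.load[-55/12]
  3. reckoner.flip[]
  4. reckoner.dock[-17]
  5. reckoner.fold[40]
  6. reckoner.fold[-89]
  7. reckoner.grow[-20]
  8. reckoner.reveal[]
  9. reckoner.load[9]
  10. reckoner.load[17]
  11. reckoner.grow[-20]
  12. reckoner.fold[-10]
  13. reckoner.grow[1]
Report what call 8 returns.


-> reckoner.grow(-87)
<- -87
-> reckoner.load(-55/12)
<- -55/12
-> reckoner.flip()
<- 55/12
-> reckoner.dock(-17)
<- 259/12
-> reckoner.fold(40)
<- 2590/3
-> reckoner.fold(-89)
<- -230510/3
-> reckoner.grow(-20)
<- -230570/3
-> reckoner.reveal()
<- -230570/3
-> reckoner.load(9)
<- 9
-> reckoner.load(17)
<- 17
-> reckoner.grow(-20)
<- -3
-> reckoner.fold(-10)
<- 30
-> reckoner.grow(1)
<- 31

Answer: -230570/3


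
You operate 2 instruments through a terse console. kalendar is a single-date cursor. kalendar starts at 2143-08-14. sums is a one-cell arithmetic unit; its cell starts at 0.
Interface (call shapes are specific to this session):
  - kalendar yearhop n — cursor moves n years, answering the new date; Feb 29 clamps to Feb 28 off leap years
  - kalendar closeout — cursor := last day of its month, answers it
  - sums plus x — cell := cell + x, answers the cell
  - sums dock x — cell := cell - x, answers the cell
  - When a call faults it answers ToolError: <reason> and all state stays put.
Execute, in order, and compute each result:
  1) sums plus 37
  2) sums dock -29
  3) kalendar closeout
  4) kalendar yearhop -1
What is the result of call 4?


>>> sums plus x=37
:: 37
>>> sums dock x=-29
:: 66
>>> kalendar closeout
:: 2143-08-31
>>> kalendar yearhop n=-1
:: 2142-08-31

Answer: 2142-08-31


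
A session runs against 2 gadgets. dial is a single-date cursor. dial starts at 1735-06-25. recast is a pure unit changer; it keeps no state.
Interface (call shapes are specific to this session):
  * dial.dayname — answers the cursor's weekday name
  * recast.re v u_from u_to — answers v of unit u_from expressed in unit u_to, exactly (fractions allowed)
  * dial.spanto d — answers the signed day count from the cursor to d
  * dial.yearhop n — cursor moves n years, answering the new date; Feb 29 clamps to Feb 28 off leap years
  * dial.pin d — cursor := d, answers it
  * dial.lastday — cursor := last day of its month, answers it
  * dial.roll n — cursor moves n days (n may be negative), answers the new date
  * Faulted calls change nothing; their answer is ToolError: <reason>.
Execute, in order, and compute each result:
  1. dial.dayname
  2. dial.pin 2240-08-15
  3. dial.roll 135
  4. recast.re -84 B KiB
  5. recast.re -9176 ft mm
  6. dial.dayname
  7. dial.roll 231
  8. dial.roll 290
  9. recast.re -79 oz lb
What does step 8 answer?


>> dial.dayname()
<< Saturday
>> dial.pin(d: 2240-08-15)
<< 2240-08-15
>> dial.roll(n: 135)
<< 2240-12-28
>> recast.re(v: -84, u_from: B, u_to: KiB)
<< -21/256
>> recast.re(v: -9176, u_from: ft, u_to: mm)
<< -13984224/5
>> dial.dayname()
<< Monday
>> dial.roll(n: 231)
<< 2241-08-16
>> dial.roll(n: 290)
<< 2242-06-02
>> recast.re(v: -79, u_from: oz, u_to: lb)
<< -79/16

Answer: 2242-06-02
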